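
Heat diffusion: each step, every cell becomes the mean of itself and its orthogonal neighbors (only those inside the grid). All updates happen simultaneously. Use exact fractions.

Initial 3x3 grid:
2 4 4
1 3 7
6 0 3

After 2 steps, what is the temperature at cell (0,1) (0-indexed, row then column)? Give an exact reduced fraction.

Answer: 163/48

Derivation:
Step 1: cell (0,1) = 13/4
Step 2: cell (0,1) = 163/48
Full grid after step 2:
  103/36 163/48 25/6
  8/3 33/10 187/48
  25/9 35/12 127/36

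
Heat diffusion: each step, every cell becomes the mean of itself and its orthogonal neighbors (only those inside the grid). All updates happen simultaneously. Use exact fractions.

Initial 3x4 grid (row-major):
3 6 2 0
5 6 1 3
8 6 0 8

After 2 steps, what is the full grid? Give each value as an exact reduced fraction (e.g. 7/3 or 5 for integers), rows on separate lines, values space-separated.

After step 1:
  14/3 17/4 9/4 5/3
  11/2 24/5 12/5 3
  19/3 5 15/4 11/3
After step 2:
  173/36 479/120 317/120 83/36
  213/40 439/100 81/25 161/60
  101/18 1193/240 889/240 125/36

Answer: 173/36 479/120 317/120 83/36
213/40 439/100 81/25 161/60
101/18 1193/240 889/240 125/36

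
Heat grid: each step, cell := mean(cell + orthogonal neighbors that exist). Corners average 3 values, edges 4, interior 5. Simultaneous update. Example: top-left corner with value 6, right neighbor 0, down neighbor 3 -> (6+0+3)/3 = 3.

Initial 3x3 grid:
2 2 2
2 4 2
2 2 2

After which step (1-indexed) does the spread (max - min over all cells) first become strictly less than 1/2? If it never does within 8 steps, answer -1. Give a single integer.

Step 1: max=5/2, min=2, spread=1/2
Step 2: max=62/25, min=89/40, spread=51/200
  -> spread < 1/2 first at step 2
Step 3: max=5623/2400, min=407/180, spread=589/7200
Step 4: max=34943/15000, min=329081/144000, spread=31859/720000
Step 5: max=19971607/8640000, min=2064721/900000, spread=751427/43200000
Step 6: max=124634687/54000000, min=1191863129/518400000, spread=23149331/2592000000
Step 7: max=71690654263/31104000000, min=7454931889/3240000000, spread=616540643/155520000000
Step 8: max=447912453983/194400000000, min=4296412008761/1866240000000, spread=17737747379/9331200000000

Answer: 2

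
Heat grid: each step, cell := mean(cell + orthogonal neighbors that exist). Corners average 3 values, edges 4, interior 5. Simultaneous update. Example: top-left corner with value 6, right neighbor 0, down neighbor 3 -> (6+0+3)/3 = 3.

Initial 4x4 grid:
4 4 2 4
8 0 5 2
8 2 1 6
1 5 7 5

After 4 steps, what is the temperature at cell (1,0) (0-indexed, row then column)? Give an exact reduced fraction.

Step 1: cell (1,0) = 5
Step 2: cell (1,0) = 1133/240
Step 3: cell (1,0) = 6013/1440
Step 4: cell (1,0) = 901907/216000
Full grid after step 4:
  2591/648 817217/216000 720529/216000 11069/3240
  901907/216000 168017/45000 164407/45000 755659/216000
  898771/216000 183079/45000 19229/5000 292217/72000
  69553/16200 893401/216000 306947/72000 22897/5400

Answer: 901907/216000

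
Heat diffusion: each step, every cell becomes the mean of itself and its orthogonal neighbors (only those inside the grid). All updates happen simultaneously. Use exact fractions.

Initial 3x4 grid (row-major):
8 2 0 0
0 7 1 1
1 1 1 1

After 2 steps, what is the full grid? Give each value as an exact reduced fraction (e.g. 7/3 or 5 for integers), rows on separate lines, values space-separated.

After step 1:
  10/3 17/4 3/4 1/3
  4 11/5 2 3/4
  2/3 5/2 1 1
After step 2:
  139/36 79/30 11/6 11/18
  51/20 299/100 67/50 49/48
  43/18 191/120 13/8 11/12

Answer: 139/36 79/30 11/6 11/18
51/20 299/100 67/50 49/48
43/18 191/120 13/8 11/12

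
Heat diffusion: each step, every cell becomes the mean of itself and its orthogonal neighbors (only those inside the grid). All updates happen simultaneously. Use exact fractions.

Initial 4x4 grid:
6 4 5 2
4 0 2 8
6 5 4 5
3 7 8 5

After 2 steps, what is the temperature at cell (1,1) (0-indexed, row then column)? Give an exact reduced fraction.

Answer: 379/100

Derivation:
Step 1: cell (1,1) = 3
Step 2: cell (1,1) = 379/100
Full grid after step 2:
  149/36 11/3 79/20 25/6
  97/24 379/100 191/50 371/80
  547/120 449/100 49/10 411/80
  187/36 1289/240 451/80 35/6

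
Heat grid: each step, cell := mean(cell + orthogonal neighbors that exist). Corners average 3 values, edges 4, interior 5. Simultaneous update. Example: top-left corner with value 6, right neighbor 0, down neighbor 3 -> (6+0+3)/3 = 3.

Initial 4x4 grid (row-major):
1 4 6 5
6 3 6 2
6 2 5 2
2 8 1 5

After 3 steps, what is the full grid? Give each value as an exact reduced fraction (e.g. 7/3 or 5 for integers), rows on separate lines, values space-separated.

After step 1:
  11/3 7/2 21/4 13/3
  4 21/5 22/5 15/4
  4 24/5 16/5 7/2
  16/3 13/4 19/4 8/3
After step 2:
  67/18 997/240 1049/240 40/9
  119/30 209/50 104/25 959/240
  68/15 389/100 413/100 787/240
  151/36 68/15 52/15 131/36
After step 3:
  8527/2160 29569/7200 30833/7200 1153/270
  7381/1800 24421/6000 6251/1500 28583/7200
  7463/1800 319/75 22711/6000 27079/7200
  2387/540 3619/900 887/225 7477/2160

Answer: 8527/2160 29569/7200 30833/7200 1153/270
7381/1800 24421/6000 6251/1500 28583/7200
7463/1800 319/75 22711/6000 27079/7200
2387/540 3619/900 887/225 7477/2160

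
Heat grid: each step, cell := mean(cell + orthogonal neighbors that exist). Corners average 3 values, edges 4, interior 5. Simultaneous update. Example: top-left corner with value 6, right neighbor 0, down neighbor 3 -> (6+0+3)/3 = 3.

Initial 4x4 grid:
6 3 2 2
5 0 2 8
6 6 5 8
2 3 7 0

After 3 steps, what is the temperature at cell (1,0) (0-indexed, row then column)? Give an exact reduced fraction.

Answer: 14213/3600

Derivation:
Step 1: cell (1,0) = 17/4
Step 2: cell (1,0) = 253/60
Step 3: cell (1,0) = 14213/3600
Full grid after step 3:
  1019/270 12353/3600 4187/1200 901/240
  14213/3600 1444/375 7729/2000 3453/800
  15389/3600 24571/6000 181/40 2243/480
  1793/432 31333/7200 2131/480 1751/360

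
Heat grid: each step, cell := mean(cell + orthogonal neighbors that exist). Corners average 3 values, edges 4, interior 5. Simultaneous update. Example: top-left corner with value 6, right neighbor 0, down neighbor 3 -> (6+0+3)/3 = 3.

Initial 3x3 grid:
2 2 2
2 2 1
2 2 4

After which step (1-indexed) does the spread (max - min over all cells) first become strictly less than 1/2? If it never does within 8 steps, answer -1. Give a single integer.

Answer: 2

Derivation:
Step 1: max=5/2, min=5/3, spread=5/6
Step 2: max=85/36, min=28/15, spread=89/180
  -> spread < 1/2 first at step 2
Step 3: max=15833/7200, min=349/180, spread=1873/7200
Step 4: max=280381/129600, min=106597/54000, spread=122741/648000
Step 5: max=54926897/25920000, min=143879/72000, spread=3130457/25920000
Step 6: max=982307029/466560000, min=98232637/48600000, spread=196368569/2332800000
Step 7: max=58476470063/27993600000, min=4736699849/2332800000, spread=523543/8957952
Step 8: max=3496516378861/1679616000000, min=47605568413/23328000000, spread=4410589/107495424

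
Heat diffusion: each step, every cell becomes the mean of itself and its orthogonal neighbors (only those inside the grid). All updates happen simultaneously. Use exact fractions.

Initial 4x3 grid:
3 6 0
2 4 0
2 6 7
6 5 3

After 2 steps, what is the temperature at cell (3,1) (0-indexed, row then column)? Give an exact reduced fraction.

Step 1: cell (3,1) = 5
Step 2: cell (3,1) = 287/60
Full grid after step 2:
  29/9 751/240 8/3
  841/240 343/100 247/80
  953/240 107/25 331/80
  40/9 287/60 14/3

Answer: 287/60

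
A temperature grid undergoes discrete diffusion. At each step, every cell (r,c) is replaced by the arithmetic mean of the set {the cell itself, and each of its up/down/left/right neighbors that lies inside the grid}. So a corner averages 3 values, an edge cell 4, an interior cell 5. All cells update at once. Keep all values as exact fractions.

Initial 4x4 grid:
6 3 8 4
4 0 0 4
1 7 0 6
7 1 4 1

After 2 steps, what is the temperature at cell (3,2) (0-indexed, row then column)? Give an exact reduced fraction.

Answer: 799/240

Derivation:
Step 1: cell (3,2) = 3/2
Step 2: cell (3,2) = 799/240
Full grid after step 2:
  34/9 227/60 59/15 151/36
  439/120 14/5 317/100 839/240
  123/40 7/2 237/100 799/240
  25/6 221/80 799/240 95/36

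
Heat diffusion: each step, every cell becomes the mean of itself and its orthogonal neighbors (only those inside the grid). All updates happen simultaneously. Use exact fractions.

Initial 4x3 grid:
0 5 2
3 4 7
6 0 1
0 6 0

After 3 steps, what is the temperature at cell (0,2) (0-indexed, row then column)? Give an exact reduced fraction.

Answer: 7633/2160

Derivation:
Step 1: cell (0,2) = 14/3
Step 2: cell (0,2) = 131/36
Step 3: cell (0,2) = 7633/2160
Full grid after step 3:
  6733/2160 48019/14400 7633/2160
  11201/3600 19061/6000 11951/3600
  1139/400 8863/3000 9751/3600
  517/180 17867/7200 1361/540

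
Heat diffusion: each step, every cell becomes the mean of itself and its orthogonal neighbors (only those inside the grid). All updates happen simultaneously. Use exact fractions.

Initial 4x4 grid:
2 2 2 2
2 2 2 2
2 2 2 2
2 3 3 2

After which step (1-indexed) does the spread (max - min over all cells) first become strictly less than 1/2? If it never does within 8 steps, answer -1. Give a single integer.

Answer: 2

Derivation:
Step 1: max=5/2, min=2, spread=1/2
Step 2: max=143/60, min=2, spread=23/60
  -> spread < 1/2 first at step 2
Step 3: max=4151/1800, min=2, spread=551/1800
Step 4: max=24463/10800, min=454/225, spread=2671/10800
Step 5: max=3622427/1620000, min=182743/90000, spread=333053/1620000
Step 6: max=107673743/48600000, min=275773/135000, spread=8395463/48600000
Step 7: max=3206987951/1458000000, min=55473007/27000000, spread=211445573/1458000000
Step 8: max=3826348547/1749600000, min=2509076147/1215000000, spread=5331972383/43740000000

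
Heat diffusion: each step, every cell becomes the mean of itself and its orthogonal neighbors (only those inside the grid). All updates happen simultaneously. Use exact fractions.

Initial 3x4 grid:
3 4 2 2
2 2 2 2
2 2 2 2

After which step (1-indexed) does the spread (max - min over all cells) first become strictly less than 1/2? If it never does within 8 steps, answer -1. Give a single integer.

Step 1: max=3, min=2, spread=1
Step 2: max=8/3, min=2, spread=2/3
Step 3: max=929/360, min=2, spread=209/360
Step 4: max=106871/43200, min=1847/900, spread=3643/8640
  -> spread < 1/2 first at step 4
Step 5: max=6281419/2592000, min=224551/108000, spread=178439/518400
Step 6: max=369608981/155520000, min=1521841/720000, spread=1635653/6220800
Step 7: max=21906976279/9331200000, min=415355023/194400000, spread=78797407/373248000
Step 8: max=1300848951461/559872000000, min=12584376941/5832000000, spread=741990121/4478976000

Answer: 4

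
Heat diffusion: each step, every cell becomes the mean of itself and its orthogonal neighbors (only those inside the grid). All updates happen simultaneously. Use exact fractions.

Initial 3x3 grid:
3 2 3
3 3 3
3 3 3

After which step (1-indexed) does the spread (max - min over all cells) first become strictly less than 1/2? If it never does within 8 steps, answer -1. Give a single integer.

Step 1: max=3, min=8/3, spread=1/3
  -> spread < 1/2 first at step 1
Step 2: max=3, min=653/240, spread=67/240
Step 3: max=593/200, min=6043/2160, spread=1807/10800
Step 4: max=15839/5400, min=2434037/864000, spread=33401/288000
Step 5: max=1576609/540000, min=22098067/7776000, spread=3025513/38880000
Step 6: max=83644051/28800000, min=8866273133/3110400000, spread=53531/995328
Step 7: max=22536883949/7776000000, min=533839074151/186624000000, spread=450953/11943936
Step 8: max=2698351389481/933120000000, min=32083416439397/11197440000000, spread=3799043/143327232

Answer: 1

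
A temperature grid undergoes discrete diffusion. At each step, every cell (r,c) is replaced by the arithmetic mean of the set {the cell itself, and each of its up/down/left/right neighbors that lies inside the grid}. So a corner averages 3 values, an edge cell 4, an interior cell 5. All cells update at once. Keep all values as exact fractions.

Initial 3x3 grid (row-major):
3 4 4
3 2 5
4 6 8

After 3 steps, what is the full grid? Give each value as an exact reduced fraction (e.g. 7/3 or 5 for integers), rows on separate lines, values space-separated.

After step 1:
  10/3 13/4 13/3
  3 4 19/4
  13/3 5 19/3
After step 2:
  115/36 179/48 37/9
  11/3 4 233/48
  37/9 59/12 193/36
After step 3:
  1525/432 2165/576 457/108
  539/144 127/30 2639/576
  457/108 331/72 2179/432

Answer: 1525/432 2165/576 457/108
539/144 127/30 2639/576
457/108 331/72 2179/432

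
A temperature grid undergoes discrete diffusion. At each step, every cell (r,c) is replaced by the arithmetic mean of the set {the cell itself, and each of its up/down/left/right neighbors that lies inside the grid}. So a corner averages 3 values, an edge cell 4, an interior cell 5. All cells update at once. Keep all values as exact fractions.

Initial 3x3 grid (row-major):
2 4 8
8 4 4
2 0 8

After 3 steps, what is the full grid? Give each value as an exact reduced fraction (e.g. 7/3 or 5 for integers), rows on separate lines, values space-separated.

After step 1:
  14/3 9/2 16/3
  4 4 6
  10/3 7/2 4
After step 2:
  79/18 37/8 95/18
  4 22/5 29/6
  65/18 89/24 9/2
After step 3:
  937/216 2243/480 1061/216
  41/10 647/150 1711/360
  815/216 5839/1440 313/72

Answer: 937/216 2243/480 1061/216
41/10 647/150 1711/360
815/216 5839/1440 313/72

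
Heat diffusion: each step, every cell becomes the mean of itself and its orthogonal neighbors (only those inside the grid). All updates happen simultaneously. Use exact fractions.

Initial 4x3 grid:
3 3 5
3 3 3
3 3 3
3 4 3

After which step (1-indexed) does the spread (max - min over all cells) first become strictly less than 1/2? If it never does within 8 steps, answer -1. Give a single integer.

Answer: 3

Derivation:
Step 1: max=11/3, min=3, spread=2/3
Step 2: max=32/9, min=3, spread=5/9
Step 3: max=365/108, min=1397/450, spread=743/2700
  -> spread < 1/2 first at step 3
Step 4: max=216637/64800, min=56587/18000, spread=64619/324000
Step 5: max=12800753/3888000, min=5121917/1620000, spread=2540761/19440000
Step 6: max=764080807/233280000, min=1482317239/466560000, spread=73351/746496
Step 7: max=45588268613/13996800000, min=89199445301/27993600000, spread=79083677/1119744000
Step 8: max=2727909478567/839808000000, min=5359332793759/1679616000000, spread=771889307/13436928000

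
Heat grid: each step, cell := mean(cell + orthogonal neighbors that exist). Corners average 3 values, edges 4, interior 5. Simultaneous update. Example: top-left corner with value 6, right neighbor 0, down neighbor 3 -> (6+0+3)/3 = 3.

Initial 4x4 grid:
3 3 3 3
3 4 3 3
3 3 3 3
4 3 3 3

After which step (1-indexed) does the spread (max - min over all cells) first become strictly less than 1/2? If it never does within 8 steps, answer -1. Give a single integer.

Answer: 1

Derivation:
Step 1: max=10/3, min=3, spread=1/3
  -> spread < 1/2 first at step 1
Step 2: max=59/18, min=3, spread=5/18
Step 3: max=7007/2160, min=145/48, spread=241/1080
Step 4: max=208349/64800, min=36499/12000, spread=3517/20250
Step 5: max=6223079/1944000, min=220291/72000, spread=137611/972000
Step 6: max=37156573/11664000, min=442021/144000, spread=169109/1458000
Step 7: max=5556420827/1749600000, min=997709843/324000000, spread=421969187/4374000000
Step 8: max=166201168889/52488000000, min=30005627243/9720000000, spread=5213477221/65610000000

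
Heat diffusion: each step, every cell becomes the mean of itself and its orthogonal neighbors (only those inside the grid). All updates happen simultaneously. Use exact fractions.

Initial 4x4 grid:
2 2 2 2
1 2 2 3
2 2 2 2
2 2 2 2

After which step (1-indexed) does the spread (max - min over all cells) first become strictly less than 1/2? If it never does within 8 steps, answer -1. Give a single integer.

Answer: 3

Derivation:
Step 1: max=7/3, min=5/3, spread=2/3
Step 2: max=271/120, min=209/120, spread=31/60
Step 3: max=2371/1080, min=1949/1080, spread=211/540
  -> spread < 1/2 first at step 3
Step 4: max=231871/108000, min=200129/108000, spread=15871/54000
Step 5: max=2059891/972000, min=1828109/972000, spread=115891/486000
Step 6: max=203632711/97200000, min=185167289/97200000, spread=9232711/48600000
Step 7: max=1816759531/874800000, min=1682440469/874800000, spread=67159531/437400000
Step 8: max=180580197151/87480000000, min=169339802849/87480000000, spread=5620197151/43740000000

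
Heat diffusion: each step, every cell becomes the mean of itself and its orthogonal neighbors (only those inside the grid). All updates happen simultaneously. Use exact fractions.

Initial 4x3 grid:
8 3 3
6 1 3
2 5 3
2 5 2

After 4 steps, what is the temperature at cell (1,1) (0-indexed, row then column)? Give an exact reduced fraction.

Answer: 1292201/360000

Derivation:
Step 1: cell (1,1) = 18/5
Step 2: cell (1,1) = 173/50
Step 3: cell (1,1) = 10997/3000
Step 4: cell (1,1) = 1292201/360000
Full grid after step 4:
  520061/129600 3267049/864000 148937/43200
  421583/108000 1292201/360000 242597/72000
  129821/36000 38993/11250 702551/216000
  75371/21600 1444207/432000 106369/32400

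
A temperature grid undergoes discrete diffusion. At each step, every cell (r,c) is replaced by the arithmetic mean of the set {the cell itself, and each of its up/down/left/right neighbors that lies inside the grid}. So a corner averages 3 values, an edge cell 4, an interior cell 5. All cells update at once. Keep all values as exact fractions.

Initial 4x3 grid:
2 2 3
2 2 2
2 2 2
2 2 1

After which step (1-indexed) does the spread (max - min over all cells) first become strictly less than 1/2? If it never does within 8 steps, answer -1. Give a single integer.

Step 1: max=7/3, min=5/3, spread=2/3
Step 2: max=41/18, min=31/18, spread=5/9
Step 3: max=937/432, min=791/432, spread=73/216
  -> spread < 1/2 first at step 3
Step 4: max=55427/25920, min=48253/25920, spread=3587/12960
Step 5: max=653477/311040, min=590683/311040, spread=31397/155520
Step 6: max=38879071/18662400, min=35770529/18662400, spread=1554271/9331200
Step 7: max=3087286493/1492992000, min=2884681507/1492992000, spread=101302493/746496000
Step 8: max=36827875739/17915904000, min=34835740261/17915904000, spread=996067739/8957952000

Answer: 3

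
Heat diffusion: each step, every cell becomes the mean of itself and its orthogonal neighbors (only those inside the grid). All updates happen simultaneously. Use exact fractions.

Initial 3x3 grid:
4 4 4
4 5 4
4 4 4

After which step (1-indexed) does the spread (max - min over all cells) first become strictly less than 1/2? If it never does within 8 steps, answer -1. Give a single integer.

Step 1: max=17/4, min=4, spread=1/4
  -> spread < 1/2 first at step 1
Step 2: max=106/25, min=329/80, spread=51/400
Step 3: max=20023/4800, min=1487/360, spread=589/14400
Step 4: max=124943/30000, min=1193081/288000, spread=31859/1440000
Step 5: max=71811607/17280000, min=7464721/1800000, spread=751427/86400000
Step 6: max=448634687/108000000, min=4302263129/1036800000, spread=23149331/5184000000
Step 7: max=258314654263/62208000000, min=26894931889/6480000000, spread=616540643/311040000000
Step 8: max=1614312453983/388800000000, min=15493852008761/3732480000000, spread=17737747379/18662400000000

Answer: 1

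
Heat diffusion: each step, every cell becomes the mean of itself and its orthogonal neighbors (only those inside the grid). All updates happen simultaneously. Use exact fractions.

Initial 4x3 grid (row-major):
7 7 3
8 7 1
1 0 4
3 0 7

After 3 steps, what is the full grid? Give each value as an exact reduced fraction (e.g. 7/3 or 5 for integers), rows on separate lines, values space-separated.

After step 1:
  22/3 6 11/3
  23/4 23/5 15/4
  3 12/5 3
  4/3 5/2 11/3
After step 2:
  229/36 27/5 161/36
  1241/240 9/2 901/240
  749/240 31/10 769/240
  41/18 99/40 55/18
After step 3:
  12191/2160 311/60 9811/2160
  1379/288 877/200 1147/288
  4921/1440 82/25 4721/1440
  5669/2160 1309/480 6289/2160

Answer: 12191/2160 311/60 9811/2160
1379/288 877/200 1147/288
4921/1440 82/25 4721/1440
5669/2160 1309/480 6289/2160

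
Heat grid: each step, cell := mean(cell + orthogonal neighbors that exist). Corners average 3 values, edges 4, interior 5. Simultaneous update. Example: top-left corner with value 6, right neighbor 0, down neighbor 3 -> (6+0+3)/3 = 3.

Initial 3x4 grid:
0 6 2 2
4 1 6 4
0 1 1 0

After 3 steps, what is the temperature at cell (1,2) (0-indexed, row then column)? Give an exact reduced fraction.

Step 1: cell (1,2) = 14/5
Step 2: cell (1,2) = 77/25
Step 3: cell (1,2) = 3743/1500
Full grid after step 3:
  2893/1080 19139/7200 22549/7200 6253/2160
  3237/1600 5189/2000 3743/1500 622/225
  256/135 12889/7200 16399/7200 4723/2160

Answer: 3743/1500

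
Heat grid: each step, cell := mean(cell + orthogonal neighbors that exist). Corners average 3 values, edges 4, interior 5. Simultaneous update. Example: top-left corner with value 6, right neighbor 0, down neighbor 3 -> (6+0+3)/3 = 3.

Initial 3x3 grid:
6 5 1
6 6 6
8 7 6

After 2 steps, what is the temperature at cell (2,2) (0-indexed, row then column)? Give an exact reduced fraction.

Answer: 107/18

Derivation:
Step 1: cell (2,2) = 19/3
Step 2: cell (2,2) = 107/18
Full grid after step 2:
  50/9 121/24 53/12
  151/24 57/10 253/48
  27/4 313/48 107/18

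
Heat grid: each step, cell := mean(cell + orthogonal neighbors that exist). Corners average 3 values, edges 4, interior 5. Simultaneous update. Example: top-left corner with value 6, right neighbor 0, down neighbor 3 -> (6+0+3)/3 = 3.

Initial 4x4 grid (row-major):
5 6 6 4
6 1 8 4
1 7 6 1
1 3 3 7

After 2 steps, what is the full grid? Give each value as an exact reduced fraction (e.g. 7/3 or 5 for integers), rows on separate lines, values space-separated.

After step 1:
  17/3 9/2 6 14/3
  13/4 28/5 5 17/4
  15/4 18/5 5 9/2
  5/3 7/2 19/4 11/3
After step 2:
  161/36 653/120 121/24 179/36
  137/30 439/100 517/100 221/48
  46/15 429/100 457/100 209/48
  107/36 811/240 203/48 155/36

Answer: 161/36 653/120 121/24 179/36
137/30 439/100 517/100 221/48
46/15 429/100 457/100 209/48
107/36 811/240 203/48 155/36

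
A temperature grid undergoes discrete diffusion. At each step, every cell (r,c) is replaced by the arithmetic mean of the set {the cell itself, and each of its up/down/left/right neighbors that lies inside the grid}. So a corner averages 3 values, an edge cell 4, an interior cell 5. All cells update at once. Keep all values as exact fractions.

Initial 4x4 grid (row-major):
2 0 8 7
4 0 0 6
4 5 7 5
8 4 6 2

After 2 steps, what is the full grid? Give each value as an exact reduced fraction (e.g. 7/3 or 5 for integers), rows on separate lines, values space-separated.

After step 1:
  2 5/2 15/4 7
  5/2 9/5 21/5 9/2
  21/4 4 23/5 5
  16/3 23/4 19/4 13/3
After step 2:
  7/3 201/80 349/80 61/12
  231/80 3 377/100 207/40
  205/48 107/25 451/100 553/120
  49/9 119/24 583/120 169/36

Answer: 7/3 201/80 349/80 61/12
231/80 3 377/100 207/40
205/48 107/25 451/100 553/120
49/9 119/24 583/120 169/36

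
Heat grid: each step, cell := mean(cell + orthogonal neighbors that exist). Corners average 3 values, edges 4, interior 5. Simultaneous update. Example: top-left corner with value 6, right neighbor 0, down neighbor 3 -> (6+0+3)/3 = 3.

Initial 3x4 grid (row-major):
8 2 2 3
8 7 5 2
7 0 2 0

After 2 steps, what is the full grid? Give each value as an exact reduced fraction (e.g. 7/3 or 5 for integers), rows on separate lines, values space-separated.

After step 1:
  6 19/4 3 7/3
  15/2 22/5 18/5 5/2
  5 4 7/4 4/3
After step 2:
  73/12 363/80 821/240 47/18
  229/40 97/20 61/20 293/120
  11/2 303/80 641/240 67/36

Answer: 73/12 363/80 821/240 47/18
229/40 97/20 61/20 293/120
11/2 303/80 641/240 67/36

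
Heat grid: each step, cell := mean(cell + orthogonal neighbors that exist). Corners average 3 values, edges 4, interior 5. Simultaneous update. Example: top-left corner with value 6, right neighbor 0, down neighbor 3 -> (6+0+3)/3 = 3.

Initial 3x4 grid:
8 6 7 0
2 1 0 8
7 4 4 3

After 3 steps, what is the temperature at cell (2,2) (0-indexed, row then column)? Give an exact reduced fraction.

Step 1: cell (2,2) = 11/4
Step 2: cell (2,2) = 63/16
Step 3: cell (2,2) = 8357/2400
Full grid after step 3:
  9701/2160 32111/7200 3069/800 295/72
  31861/7200 1423/375 7901/2000 17309/4800
  8561/2160 28361/7200 8357/2400 31/8

Answer: 8357/2400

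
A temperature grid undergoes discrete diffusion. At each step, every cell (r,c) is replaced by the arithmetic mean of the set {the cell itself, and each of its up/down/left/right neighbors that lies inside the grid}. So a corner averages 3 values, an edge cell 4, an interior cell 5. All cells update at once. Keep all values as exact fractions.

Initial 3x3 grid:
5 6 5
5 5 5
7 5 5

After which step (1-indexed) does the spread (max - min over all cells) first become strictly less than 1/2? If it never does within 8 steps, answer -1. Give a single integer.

Step 1: max=17/3, min=5, spread=2/3
Step 2: max=50/9, min=77/15, spread=19/45
  -> spread < 1/2 first at step 2
Step 3: max=1469/270, min=9353/1800, spread=1321/5400
Step 4: max=174821/32400, min=677359/129600, spread=877/5184
Step 5: max=1303439/243000, min=40788173/7776000, spread=7375/62208
Step 6: max=623517539/116640000, min=2455227031/466560000, spread=62149/746496
Step 7: max=18659008829/3499200000, min=147635998757/27993600000, spread=523543/8957952
Step 8: max=2235436121201/419904000000, min=8872829031679/1679616000000, spread=4410589/107495424

Answer: 2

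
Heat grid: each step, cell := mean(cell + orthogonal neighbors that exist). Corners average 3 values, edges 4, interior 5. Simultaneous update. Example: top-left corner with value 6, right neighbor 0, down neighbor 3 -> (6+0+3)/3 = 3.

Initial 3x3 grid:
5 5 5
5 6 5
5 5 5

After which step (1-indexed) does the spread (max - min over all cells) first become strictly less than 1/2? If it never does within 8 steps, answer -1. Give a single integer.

Step 1: max=21/4, min=5, spread=1/4
  -> spread < 1/2 first at step 1
Step 2: max=131/25, min=409/80, spread=51/400
Step 3: max=24823/4800, min=1847/360, spread=589/14400
Step 4: max=154943/30000, min=1481081/288000, spread=31859/1440000
Step 5: max=89091607/17280000, min=9264721/1800000, spread=751427/86400000
Step 6: max=556634687/108000000, min=5339063129/1036800000, spread=23149331/5184000000
Step 7: max=320522654263/62208000000, min=33374931889/6480000000, spread=616540643/311040000000
Step 8: max=2003112453983/388800000000, min=19226332008761/3732480000000, spread=17737747379/18662400000000

Answer: 1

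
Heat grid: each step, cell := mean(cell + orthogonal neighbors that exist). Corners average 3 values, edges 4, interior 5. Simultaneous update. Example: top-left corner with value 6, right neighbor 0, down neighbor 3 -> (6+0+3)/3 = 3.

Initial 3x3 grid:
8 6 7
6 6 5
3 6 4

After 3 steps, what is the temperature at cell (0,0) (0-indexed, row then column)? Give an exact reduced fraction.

Step 1: cell (0,0) = 20/3
Step 2: cell (0,0) = 115/18
Step 3: cell (0,0) = 6659/1080
Full grid after step 3:
  6659/1080 88151/14400 479/80
  83051/14400 34237/6000 13471/2400
  1933/360 8439/1600 3791/720

Answer: 6659/1080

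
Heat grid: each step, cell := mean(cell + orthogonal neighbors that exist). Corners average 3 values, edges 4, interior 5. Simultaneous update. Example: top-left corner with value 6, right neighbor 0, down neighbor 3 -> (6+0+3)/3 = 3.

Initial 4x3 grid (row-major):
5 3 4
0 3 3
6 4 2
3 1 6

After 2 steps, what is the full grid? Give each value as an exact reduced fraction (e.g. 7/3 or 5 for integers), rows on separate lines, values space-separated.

Answer: 119/36 247/80 121/36
721/240 321/100 761/240
797/240 163/50 259/80
121/36 391/120 41/12

Derivation:
After step 1:
  8/3 15/4 10/3
  7/2 13/5 3
  13/4 16/5 15/4
  10/3 7/2 3
After step 2:
  119/36 247/80 121/36
  721/240 321/100 761/240
  797/240 163/50 259/80
  121/36 391/120 41/12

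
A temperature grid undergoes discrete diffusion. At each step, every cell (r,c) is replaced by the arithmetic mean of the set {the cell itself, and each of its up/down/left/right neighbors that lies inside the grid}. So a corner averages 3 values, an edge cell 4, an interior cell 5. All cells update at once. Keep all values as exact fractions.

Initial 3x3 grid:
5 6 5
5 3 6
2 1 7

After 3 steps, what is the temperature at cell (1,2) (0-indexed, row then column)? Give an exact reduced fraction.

Step 1: cell (1,2) = 21/4
Step 2: cell (1,2) = 1187/240
Step 3: cell (1,2) = 67669/14400
Full grid after step 3:
  4891/1080 22873/4800 682/135
  19273/4800 6557/1500 67669/14400
  1963/540 55969/14400 4691/1080

Answer: 67669/14400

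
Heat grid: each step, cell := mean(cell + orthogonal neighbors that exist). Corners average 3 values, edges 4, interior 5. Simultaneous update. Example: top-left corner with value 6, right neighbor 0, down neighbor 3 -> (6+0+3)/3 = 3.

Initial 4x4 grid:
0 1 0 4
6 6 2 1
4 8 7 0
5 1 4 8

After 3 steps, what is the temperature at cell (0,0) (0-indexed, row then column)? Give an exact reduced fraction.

Step 1: cell (0,0) = 7/3
Step 2: cell (0,0) = 97/36
Step 3: cell (0,0) = 6821/2160
Full grid after step 3:
  6821/2160 1003/360 857/360 4657/2160
  5467/1440 887/240 19099/6000 3947/1440
  6523/1440 26399/6000 8073/2000 2959/800
  9797/2160 206/45 1319/300 2939/720

Answer: 6821/2160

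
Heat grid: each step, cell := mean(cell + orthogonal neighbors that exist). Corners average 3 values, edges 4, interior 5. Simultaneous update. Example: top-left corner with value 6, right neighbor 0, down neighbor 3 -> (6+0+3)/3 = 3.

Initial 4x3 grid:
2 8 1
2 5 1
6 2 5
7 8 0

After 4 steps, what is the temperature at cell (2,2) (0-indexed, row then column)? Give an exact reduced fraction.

Answer: 416953/108000

Derivation:
Step 1: cell (2,2) = 2
Step 2: cell (2,2) = 109/30
Step 3: cell (2,2) = 3151/900
Step 4: cell (2,2) = 416953/108000
Full grid after step 4:
  42463/10800 12374/3375 57407/16200
  48647/12000 175007/45000 379573/108000
  54467/12000 1471681/360000 416953/108000
  202597/43200 3893159/864000 520891/129600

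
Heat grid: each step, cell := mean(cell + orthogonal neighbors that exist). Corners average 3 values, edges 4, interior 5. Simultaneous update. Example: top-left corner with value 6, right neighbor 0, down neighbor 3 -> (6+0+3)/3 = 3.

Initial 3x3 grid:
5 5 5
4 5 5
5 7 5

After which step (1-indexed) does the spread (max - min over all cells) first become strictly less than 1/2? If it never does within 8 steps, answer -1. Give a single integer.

Answer: 3

Derivation:
Step 1: max=17/3, min=14/3, spread=1
Step 2: max=217/40, min=173/36, spread=223/360
Step 3: max=5771/1080, min=10627/2160, spread=61/144
  -> spread < 1/2 first at step 3
Step 4: max=341107/64800, min=643889/129600, spread=511/1728
Step 5: max=20324279/3888000, min=39032683/7776000, spread=4309/20736
Step 6: max=1211434063/233280000, min=2354815001/466560000, spread=36295/248832
Step 7: max=72404355611/13996800000, min=141942089347/27993600000, spread=305773/2985984
Step 8: max=4330821952267/839808000000, min=8540896201409/1679616000000, spread=2575951/35831808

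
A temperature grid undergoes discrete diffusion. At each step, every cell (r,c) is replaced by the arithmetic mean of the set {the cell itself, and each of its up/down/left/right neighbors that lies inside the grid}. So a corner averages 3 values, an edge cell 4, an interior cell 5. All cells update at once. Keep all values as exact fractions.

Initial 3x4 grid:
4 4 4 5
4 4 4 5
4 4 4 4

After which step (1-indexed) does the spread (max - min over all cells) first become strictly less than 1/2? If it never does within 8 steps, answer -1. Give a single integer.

Answer: 2

Derivation:
Step 1: max=14/3, min=4, spread=2/3
Step 2: max=161/36, min=4, spread=17/36
  -> spread < 1/2 first at step 2
Step 3: max=9487/2160, min=4, spread=847/2160
Step 4: max=140231/32400, min=904/225, spread=2011/6480
Step 5: max=16682783/3888000, min=435713/108000, spread=199423/777600
Step 6: max=994024867/233280000, min=8755249/2160000, spread=1938319/9331200
Step 7: max=59348877053/13996800000, min=791044199/194400000, spread=95747789/559872000
Step 8: max=3546801255127/839808000000, min=47629143941/11664000000, spread=940023131/6718464000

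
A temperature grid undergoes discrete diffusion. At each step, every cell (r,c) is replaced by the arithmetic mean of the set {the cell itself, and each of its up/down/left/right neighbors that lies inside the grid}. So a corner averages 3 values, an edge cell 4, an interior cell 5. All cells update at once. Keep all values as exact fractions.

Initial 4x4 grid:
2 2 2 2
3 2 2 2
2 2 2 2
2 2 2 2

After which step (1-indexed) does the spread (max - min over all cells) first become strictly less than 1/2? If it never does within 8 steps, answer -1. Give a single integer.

Answer: 1

Derivation:
Step 1: max=7/3, min=2, spread=1/3
  -> spread < 1/2 first at step 1
Step 2: max=271/120, min=2, spread=31/120
Step 3: max=2371/1080, min=2, spread=211/1080
Step 4: max=232843/108000, min=2, spread=16843/108000
Step 5: max=2082643/972000, min=18079/9000, spread=130111/972000
Step 6: max=61962367/29160000, min=1087159/540000, spread=3255781/29160000
Step 7: max=1849953691/874800000, min=1091107/540000, spread=82360351/874800000
Step 8: max=55239316891/26244000000, min=196906441/97200000, spread=2074577821/26244000000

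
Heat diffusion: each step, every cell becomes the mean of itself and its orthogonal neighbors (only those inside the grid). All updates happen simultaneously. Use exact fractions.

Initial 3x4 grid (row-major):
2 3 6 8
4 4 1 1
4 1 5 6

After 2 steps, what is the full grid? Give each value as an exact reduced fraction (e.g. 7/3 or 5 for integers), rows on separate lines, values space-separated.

After step 1:
  3 15/4 9/2 5
  7/2 13/5 17/5 4
  3 7/2 13/4 4
After step 2:
  41/12 277/80 333/80 9/2
  121/40 67/20 71/20 41/10
  10/3 247/80 283/80 15/4

Answer: 41/12 277/80 333/80 9/2
121/40 67/20 71/20 41/10
10/3 247/80 283/80 15/4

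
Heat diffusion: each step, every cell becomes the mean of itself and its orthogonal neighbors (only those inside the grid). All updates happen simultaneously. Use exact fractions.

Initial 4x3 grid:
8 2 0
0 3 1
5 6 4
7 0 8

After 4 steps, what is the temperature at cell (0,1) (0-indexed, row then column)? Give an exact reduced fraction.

Answer: 496963/172800

Derivation:
Step 1: cell (0,1) = 13/4
Step 2: cell (0,1) = 599/240
Step 3: cell (0,1) = 8033/2880
Step 4: cell (0,1) = 496963/172800
Full grid after step 4:
  82283/25920 496963/172800 7657/2880
  37663/10800 231659/72000 43409/14400
  3527/900 91793/24000 52157/14400
  7333/1728 79751/19200 7067/1728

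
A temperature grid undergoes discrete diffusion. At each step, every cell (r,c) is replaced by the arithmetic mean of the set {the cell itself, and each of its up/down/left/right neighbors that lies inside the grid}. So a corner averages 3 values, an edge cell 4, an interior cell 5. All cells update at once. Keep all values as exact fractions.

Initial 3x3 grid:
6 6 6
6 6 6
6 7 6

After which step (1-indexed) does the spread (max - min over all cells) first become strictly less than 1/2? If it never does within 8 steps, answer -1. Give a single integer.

Step 1: max=19/3, min=6, spread=1/3
  -> spread < 1/2 first at step 1
Step 2: max=1507/240, min=6, spread=67/240
Step 3: max=13397/2160, min=1207/200, spread=1807/10800
Step 4: max=5341963/864000, min=32761/5400, spread=33401/288000
Step 5: max=47885933/7776000, min=3283391/540000, spread=3025513/38880000
Step 6: max=19127326867/3110400000, min=175555949/28800000, spread=53531/995328
Step 7: max=1145776925849/186624000000, min=47447116051/7776000000, spread=450953/11943936
Step 8: max=68693543560603/11197440000000, min=5699728610519/933120000000, spread=3799043/143327232

Answer: 1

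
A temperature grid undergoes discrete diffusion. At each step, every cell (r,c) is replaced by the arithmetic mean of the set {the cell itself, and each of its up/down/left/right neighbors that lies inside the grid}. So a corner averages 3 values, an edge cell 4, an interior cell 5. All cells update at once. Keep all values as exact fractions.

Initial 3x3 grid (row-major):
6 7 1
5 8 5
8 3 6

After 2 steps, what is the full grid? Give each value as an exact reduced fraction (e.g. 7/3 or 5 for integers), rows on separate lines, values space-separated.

After step 1:
  6 11/2 13/3
  27/4 28/5 5
  16/3 25/4 14/3
After step 2:
  73/12 643/120 89/18
  1421/240 291/50 49/10
  55/9 437/80 191/36

Answer: 73/12 643/120 89/18
1421/240 291/50 49/10
55/9 437/80 191/36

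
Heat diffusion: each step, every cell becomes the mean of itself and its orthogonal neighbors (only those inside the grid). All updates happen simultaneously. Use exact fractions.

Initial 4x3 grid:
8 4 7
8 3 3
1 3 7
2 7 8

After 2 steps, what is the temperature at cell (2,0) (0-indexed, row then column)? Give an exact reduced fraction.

Answer: 481/120

Derivation:
Step 1: cell (2,0) = 7/2
Step 2: cell (2,0) = 481/120
Full grid after step 2:
  103/18 631/120 91/18
  581/120 239/50 1147/240
  481/120 443/100 1307/240
  71/18 149/30 211/36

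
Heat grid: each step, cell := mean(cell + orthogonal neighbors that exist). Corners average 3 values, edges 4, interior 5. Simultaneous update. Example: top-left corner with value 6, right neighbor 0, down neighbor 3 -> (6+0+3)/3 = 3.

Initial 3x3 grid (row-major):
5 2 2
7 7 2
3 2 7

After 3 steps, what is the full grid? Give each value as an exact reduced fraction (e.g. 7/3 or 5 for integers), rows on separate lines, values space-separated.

Answer: 931/216 2959/720 257/72
6683/1440 4897/1200 5723/1440
643/144 12751/2880 1721/432

Derivation:
After step 1:
  14/3 4 2
  11/2 4 9/2
  4 19/4 11/3
After step 2:
  85/18 11/3 7/2
  109/24 91/20 85/24
  19/4 197/48 155/36
After step 3:
  931/216 2959/720 257/72
  6683/1440 4897/1200 5723/1440
  643/144 12751/2880 1721/432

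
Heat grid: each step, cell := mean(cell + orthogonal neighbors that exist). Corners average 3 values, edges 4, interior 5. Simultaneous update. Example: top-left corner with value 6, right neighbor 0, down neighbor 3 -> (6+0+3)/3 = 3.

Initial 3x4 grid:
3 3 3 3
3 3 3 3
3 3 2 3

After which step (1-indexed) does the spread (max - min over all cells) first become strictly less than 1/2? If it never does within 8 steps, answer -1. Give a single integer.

Step 1: max=3, min=8/3, spread=1/3
  -> spread < 1/2 first at step 1
Step 2: max=3, min=329/120, spread=31/120
Step 3: max=3, min=3029/1080, spread=211/1080
Step 4: max=5353/1800, min=307103/108000, spread=14077/108000
Step 5: max=320317/108000, min=2775593/972000, spread=5363/48600
Step 6: max=177131/60000, min=83739191/29160000, spread=93859/1166400
Step 7: max=286263533/97200000, min=5038525519/1749600000, spread=4568723/69984000
Step 8: max=8566381111/2916000000, min=303147564371/104976000000, spread=8387449/167961600

Answer: 1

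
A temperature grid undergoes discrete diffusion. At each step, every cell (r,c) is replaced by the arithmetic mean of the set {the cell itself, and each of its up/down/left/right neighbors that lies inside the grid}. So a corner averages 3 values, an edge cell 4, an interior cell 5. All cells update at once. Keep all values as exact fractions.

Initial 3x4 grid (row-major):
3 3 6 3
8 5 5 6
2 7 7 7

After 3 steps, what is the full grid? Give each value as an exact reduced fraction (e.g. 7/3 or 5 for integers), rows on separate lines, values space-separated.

After step 1:
  14/3 17/4 17/4 5
  9/2 28/5 29/5 21/4
  17/3 21/4 13/2 20/3
After step 2:
  161/36 563/120 193/40 29/6
  613/120 127/25 137/25 1363/240
  185/36 1381/240 1453/240 221/36
After step 3:
  2569/540 8581/1800 1983/400 409/80
  35639/7200 31337/6000 16271/3000 79673/14400
  11521/2160 39649/7200 42169/7200 3217/540

Answer: 2569/540 8581/1800 1983/400 409/80
35639/7200 31337/6000 16271/3000 79673/14400
11521/2160 39649/7200 42169/7200 3217/540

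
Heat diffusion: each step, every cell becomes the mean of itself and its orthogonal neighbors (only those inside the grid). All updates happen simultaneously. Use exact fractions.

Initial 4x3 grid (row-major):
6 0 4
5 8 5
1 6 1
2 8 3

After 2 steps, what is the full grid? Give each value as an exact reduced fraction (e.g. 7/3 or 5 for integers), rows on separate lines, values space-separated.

Answer: 79/18 479/120 4
509/120 118/25 321/80
509/120 108/25 341/80
143/36 1033/240 25/6

Derivation:
After step 1:
  11/3 9/2 3
  5 24/5 9/2
  7/2 24/5 15/4
  11/3 19/4 4
After step 2:
  79/18 479/120 4
  509/120 118/25 321/80
  509/120 108/25 341/80
  143/36 1033/240 25/6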